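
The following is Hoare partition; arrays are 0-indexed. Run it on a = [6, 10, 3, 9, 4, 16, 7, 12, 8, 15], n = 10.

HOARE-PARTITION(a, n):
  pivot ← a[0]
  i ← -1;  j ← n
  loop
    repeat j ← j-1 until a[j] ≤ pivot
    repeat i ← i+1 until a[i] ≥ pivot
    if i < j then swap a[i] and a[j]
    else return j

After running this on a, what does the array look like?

pivot = a[0] = 6; i = -1, j = 10
j→4 (a[4]=4≤6), i→0 (a[0]=6≥6); i<j, swap → [4, 10, 3, 9, 6, 16, 7, 12, 8, 15]
j→2 (a[2]=3≤6), i→1 (a[1]=10≥6); i<j, swap → [4, 3, 10, 9, 6, 16, 7, 12, 8, 15]
j→1, i→2; i≥j, return j=1. a = [4, 3, 10, 9, 6, 16, 7, 12, 8, 15]

[4, 3, 10, 9, 6, 16, 7, 12, 8, 15]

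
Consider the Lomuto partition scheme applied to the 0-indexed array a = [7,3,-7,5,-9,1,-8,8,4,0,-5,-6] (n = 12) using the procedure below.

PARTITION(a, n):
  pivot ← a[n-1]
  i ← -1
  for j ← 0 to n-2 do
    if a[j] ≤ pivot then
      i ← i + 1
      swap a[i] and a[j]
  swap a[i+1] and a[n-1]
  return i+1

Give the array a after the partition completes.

[-7,-9,-8,-6,3,1,7,8,4,0,-5,5]

pivot = a[11] = -6; i = -1
j=0: a[0]=7 > -6 → no swap
j=1: a[1]=3 > -6 → no swap
j=2: a[2]=-7 ≤ -6 → i=0, swap a[0],a[2] → [-7,3,7,5,-9,1,-8,8,4,0,-5,-6]
j=3: a[3]=5 > -6 → no swap
j=4: a[4]=-9 ≤ -6 → i=1, swap a[1],a[4] → [-7,-9,7,5,3,1,-8,8,4,0,-5,-6]
j=5: a[5]=1 > -6 → no swap
j=6: a[6]=-8 ≤ -6 → i=2, swap a[2],a[6] → [-7,-9,-8,5,3,1,7,8,4,0,-5,-6]
j=7: a[7]=8 > -6 → no swap
j=8: a[8]=4 > -6 → no swap
j=9: a[9]=0 > -6 → no swap
j=10: a[10]=-5 > -6 → no swap
final swap a[3],a[11] → [-7,-9,-8,-6,3,1,7,8,4,0,-5,5]; return 3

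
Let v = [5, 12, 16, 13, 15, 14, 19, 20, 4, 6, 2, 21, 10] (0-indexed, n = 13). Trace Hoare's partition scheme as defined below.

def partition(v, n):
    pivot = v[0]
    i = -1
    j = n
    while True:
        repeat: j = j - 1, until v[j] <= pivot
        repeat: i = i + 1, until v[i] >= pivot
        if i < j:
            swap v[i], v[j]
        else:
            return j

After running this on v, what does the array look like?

[2, 4, 16, 13, 15, 14, 19, 20, 12, 6, 5, 21, 10]

pivot = v[0] = 5; i = -1, j = 13
j→10 (v[10]=2≤5), i→0 (v[0]=5≥5); i<j, swap → [2, 12, 16, 13, 15, 14, 19, 20, 4, 6, 5, 21, 10]
j→8 (v[8]=4≤5), i→1 (v[1]=12≥5); i<j, swap → [2, 4, 16, 13, 15, 14, 19, 20, 12, 6, 5, 21, 10]
j→1, i→2; i≥j, return j=1. v = [2, 4, 16, 13, 15, 14, 19, 20, 12, 6, 5, 21, 10]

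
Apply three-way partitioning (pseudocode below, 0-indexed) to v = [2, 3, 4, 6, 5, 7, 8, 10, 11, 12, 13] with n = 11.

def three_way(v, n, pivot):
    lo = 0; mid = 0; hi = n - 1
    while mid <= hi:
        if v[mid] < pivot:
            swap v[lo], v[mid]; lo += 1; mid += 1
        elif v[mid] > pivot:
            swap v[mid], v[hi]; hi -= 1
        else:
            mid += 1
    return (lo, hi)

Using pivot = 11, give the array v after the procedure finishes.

[2, 3, 4, 6, 5, 7, 8, 10, 11, 13, 12]

lo=0 mid=0 hi=10
2<11: swap(0,0), lo=1 mid=1 ⇒ [2, 3, 4, 6, 5, 7, 8, 10, 11, 12, 13]
3<11: swap(1,1), lo=2 mid=2 ⇒ [2, 3, 4, 6, 5, 7, 8, 10, 11, 12, 13]
4<11: swap(2,2), lo=3 mid=3 ⇒ [2, 3, 4, 6, 5, 7, 8, 10, 11, 12, 13]
6<11: swap(3,3), lo=4 mid=4 ⇒ [2, 3, 4, 6, 5, 7, 8, 10, 11, 12, 13]
5<11: swap(4,4), lo=5 mid=5 ⇒ [2, 3, 4, 6, 5, 7, 8, 10, 11, 12, 13]
7<11: swap(5,5), lo=6 mid=6 ⇒ [2, 3, 4, 6, 5, 7, 8, 10, 11, 12, 13]
8<11: swap(6,6), lo=7 mid=7 ⇒ [2, 3, 4, 6, 5, 7, 8, 10, 11, 12, 13]
10<11: swap(7,7), lo=8 mid=8 ⇒ [2, 3, 4, 6, 5, 7, 8, 10, 11, 12, 13]
11=11: mid=9
12>11: swap(9,10), hi=9 ⇒ [2, 3, 4, 6, 5, 7, 8, 10, 11, 13, 12]
13>11: swap(9,9), hi=8 ⇒ [2, 3, 4, 6, 5, 7, 8, 10, 11, 13, 12]
done. lo=8 hi=8; v=[2, 3, 4, 6, 5, 7, 8, 10, 11, 13, 12]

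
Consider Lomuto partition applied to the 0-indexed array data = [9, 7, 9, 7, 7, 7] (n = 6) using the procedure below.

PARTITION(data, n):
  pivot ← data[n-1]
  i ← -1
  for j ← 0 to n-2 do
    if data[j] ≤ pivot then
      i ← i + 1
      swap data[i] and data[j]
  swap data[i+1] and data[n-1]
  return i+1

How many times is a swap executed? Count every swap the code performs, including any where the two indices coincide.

4

pivot = data[5] = 7; i = -1
j=0: data[0]=9 > 7 → no swap
j=1: data[1]=7 ≤ 7 → i=0, swap data[0],data[1] → [7, 9, 9, 7, 7, 7]
j=2: data[2]=9 > 7 → no swap
j=3: data[3]=7 ≤ 7 → i=1, swap data[1],data[3] → [7, 7, 9, 9, 7, 7]
j=4: data[4]=7 ≤ 7 → i=2, swap data[2],data[4] → [7, 7, 7, 9, 9, 7]
final swap data[3],data[5] → [7, 7, 7, 7, 9, 9]; return 3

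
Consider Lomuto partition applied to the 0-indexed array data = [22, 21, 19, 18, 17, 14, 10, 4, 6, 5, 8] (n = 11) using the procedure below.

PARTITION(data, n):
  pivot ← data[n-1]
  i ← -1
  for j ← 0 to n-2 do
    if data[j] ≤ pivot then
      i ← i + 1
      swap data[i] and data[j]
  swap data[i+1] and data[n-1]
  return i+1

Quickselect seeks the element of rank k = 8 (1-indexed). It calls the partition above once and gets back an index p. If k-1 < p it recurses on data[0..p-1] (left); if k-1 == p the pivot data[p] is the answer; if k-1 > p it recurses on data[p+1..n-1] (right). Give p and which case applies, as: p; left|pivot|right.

pivot=8, i=-1
j=0: 22>8, skip
j=1: 21>8, skip
j=2: 19>8, skip
j=3: 18>8, skip
j=4: 17>8, skip
j=5: 14>8, skip
j=6: 10>8, skip
j=7: 4≤8, i=0, swap(0,7) ⇒ [4, 21, 19, 18, 17, 14, 10, 22, 6, 5, 8]
j=8: 6≤8, i=1, swap(1,8) ⇒ [4, 6, 19, 18, 17, 14, 10, 22, 21, 5, 8]
j=9: 5≤8, i=2, swap(2,9) ⇒ [4, 6, 5, 18, 17, 14, 10, 22, 21, 19, 8]
swap(3,10) ⇒ [4, 6, 5, 8, 17, 14, 10, 22, 21, 19, 18]; return 3
p = 3; k-1 = 7 > 3 ⇒ right

3; right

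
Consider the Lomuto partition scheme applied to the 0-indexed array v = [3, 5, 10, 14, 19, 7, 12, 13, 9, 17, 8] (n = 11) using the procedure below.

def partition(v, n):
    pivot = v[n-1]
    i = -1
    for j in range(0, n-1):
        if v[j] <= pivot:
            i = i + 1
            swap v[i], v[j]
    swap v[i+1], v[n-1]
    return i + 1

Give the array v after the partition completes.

pivot = v[10] = 8; i = -1
j=0: v[0]=3 ≤ 8 → i=0, swap v[0],v[0] (no change) → [3, 5, 10, 14, 19, 7, 12, 13, 9, 17, 8]
j=1: v[1]=5 ≤ 8 → i=1, swap v[1],v[1] (no change) → [3, 5, 10, 14, 19, 7, 12, 13, 9, 17, 8]
j=2: v[2]=10 > 8 → no swap
j=3: v[3]=14 > 8 → no swap
j=4: v[4]=19 > 8 → no swap
j=5: v[5]=7 ≤ 8 → i=2, swap v[2],v[5] → [3, 5, 7, 14, 19, 10, 12, 13, 9, 17, 8]
j=6: v[6]=12 > 8 → no swap
j=7: v[7]=13 > 8 → no swap
j=8: v[8]=9 > 8 → no swap
j=9: v[9]=17 > 8 → no swap
final swap v[3],v[10] → [3, 5, 7, 8, 19, 10, 12, 13, 9, 17, 14]; return 3

[3, 5, 7, 8, 19, 10, 12, 13, 9, 17, 14]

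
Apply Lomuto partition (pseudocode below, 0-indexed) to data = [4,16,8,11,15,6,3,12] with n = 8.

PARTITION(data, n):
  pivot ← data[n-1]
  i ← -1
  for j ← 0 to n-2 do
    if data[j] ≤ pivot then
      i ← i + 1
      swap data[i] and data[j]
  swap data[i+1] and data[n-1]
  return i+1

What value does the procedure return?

5

pivot = data[7] = 12; i = -1
j=0: data[0]=4 ≤ 12 → i=0, swap data[0],data[0] (no change) → [4,16,8,11,15,6,3,12]
j=1: data[1]=16 > 12 → no swap
j=2: data[2]=8 ≤ 12 → i=1, swap data[1],data[2] → [4,8,16,11,15,6,3,12]
j=3: data[3]=11 ≤ 12 → i=2, swap data[2],data[3] → [4,8,11,16,15,6,3,12]
j=4: data[4]=15 > 12 → no swap
j=5: data[5]=6 ≤ 12 → i=3, swap data[3],data[5] → [4,8,11,6,15,16,3,12]
j=6: data[6]=3 ≤ 12 → i=4, swap data[4],data[6] → [4,8,11,6,3,16,15,12]
final swap data[5],data[7] → [4,8,11,6,3,12,15,16]; return 5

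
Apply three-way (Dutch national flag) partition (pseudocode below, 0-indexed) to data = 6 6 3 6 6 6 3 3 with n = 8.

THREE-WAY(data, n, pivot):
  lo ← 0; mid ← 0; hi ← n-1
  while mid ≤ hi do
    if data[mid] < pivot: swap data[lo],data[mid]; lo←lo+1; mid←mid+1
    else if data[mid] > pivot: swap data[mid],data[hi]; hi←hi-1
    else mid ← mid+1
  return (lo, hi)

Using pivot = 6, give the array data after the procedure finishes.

pivot = 6; lo=0, mid=0, hi=7
data[mid]=6=6: mid=1
data[mid]=6=6: mid=2
data[mid]=3<6: swap data[0],data[2]; lo=1,mid=3 → 3 6 6 6 6 6 3 3
data[mid]=6=6: mid=4
data[mid]=6=6: mid=5
data[mid]=6=6: mid=6
data[mid]=3<6: swap data[1],data[6]; lo=2,mid=7 → 3 3 6 6 6 6 6 3
data[mid]=3<6: swap data[2],data[7]; lo=3,mid=8 → 3 3 3 6 6 6 6 6
end: lo=3, hi=7; data = 3 3 3 6 6 6 6 6

3 3 3 6 6 6 6 6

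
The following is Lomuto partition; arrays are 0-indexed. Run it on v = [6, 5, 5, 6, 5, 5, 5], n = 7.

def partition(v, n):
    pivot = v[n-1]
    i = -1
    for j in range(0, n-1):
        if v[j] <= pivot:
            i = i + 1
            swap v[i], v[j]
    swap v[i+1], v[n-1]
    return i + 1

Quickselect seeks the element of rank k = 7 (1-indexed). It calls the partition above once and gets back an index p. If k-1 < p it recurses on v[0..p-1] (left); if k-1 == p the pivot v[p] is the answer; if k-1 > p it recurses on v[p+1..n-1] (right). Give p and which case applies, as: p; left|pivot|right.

pivot=5, i=-1
j=0: 6>5, skip
j=1: 5≤5, i=0, swap(0,1) ⇒ [5, 6, 5, 6, 5, 5, 5]
j=2: 5≤5, i=1, swap(1,2) ⇒ [5, 5, 6, 6, 5, 5, 5]
j=3: 6>5, skip
j=4: 5≤5, i=2, swap(2,4) ⇒ [5, 5, 5, 6, 6, 5, 5]
j=5: 5≤5, i=3, swap(3,5) ⇒ [5, 5, 5, 5, 6, 6, 5]
swap(4,6) ⇒ [5, 5, 5, 5, 5, 6, 6]; return 4
p = 4; k-1 = 6 > 4 ⇒ right

4; right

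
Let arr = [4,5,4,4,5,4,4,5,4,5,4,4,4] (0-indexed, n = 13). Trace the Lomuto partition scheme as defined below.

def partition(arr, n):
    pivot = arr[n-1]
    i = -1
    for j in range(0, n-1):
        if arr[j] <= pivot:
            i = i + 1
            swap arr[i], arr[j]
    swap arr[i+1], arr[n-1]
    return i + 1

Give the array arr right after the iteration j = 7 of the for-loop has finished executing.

[4,4,4,4,4,5,5,5,4,5,4,4,4]

pivot = arr[12] = 4; i = -1
j=0: arr[0]=4 ≤ 4 → i=0, swap arr[0],arr[0] (no change) → [4,5,4,4,5,4,4,5,4,5,4,4,4]
j=1: arr[1]=5 > 4 → no swap
j=2: arr[2]=4 ≤ 4 → i=1, swap arr[1],arr[2] → [4,4,5,4,5,4,4,5,4,5,4,4,4]
j=3: arr[3]=4 ≤ 4 → i=2, swap arr[2],arr[3] → [4,4,4,5,5,4,4,5,4,5,4,4,4]
j=4: arr[4]=5 > 4 → no swap
j=5: arr[5]=4 ≤ 4 → i=3, swap arr[3],arr[5] → [4,4,4,4,5,5,4,5,4,5,4,4,4]
j=6: arr[6]=4 ≤ 4 → i=4, swap arr[4],arr[6] → [4,4,4,4,4,5,5,5,4,5,4,4,4]
j=7: arr[7]=5 > 4 → no swap
(after j=7) arr = [4,4,4,4,4,5,5,5,4,5,4,4,4]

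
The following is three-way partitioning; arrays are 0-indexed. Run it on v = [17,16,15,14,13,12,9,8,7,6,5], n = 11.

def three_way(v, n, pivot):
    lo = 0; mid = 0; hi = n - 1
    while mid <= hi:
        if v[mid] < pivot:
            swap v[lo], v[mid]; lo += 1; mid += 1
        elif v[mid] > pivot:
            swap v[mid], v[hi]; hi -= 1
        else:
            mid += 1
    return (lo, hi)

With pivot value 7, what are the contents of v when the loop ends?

[5,6,7,13,12,9,8,14,15,16,17]

lo=0 mid=0 hi=10
17>7: swap(0,10), hi=9 ⇒ [5,16,15,14,13,12,9,8,7,6,17]
5<7: swap(0,0), lo=1 mid=1 ⇒ [5,16,15,14,13,12,9,8,7,6,17]
16>7: swap(1,9), hi=8 ⇒ [5,6,15,14,13,12,9,8,7,16,17]
6<7: swap(1,1), lo=2 mid=2 ⇒ [5,6,15,14,13,12,9,8,7,16,17]
15>7: swap(2,8), hi=7 ⇒ [5,6,7,14,13,12,9,8,15,16,17]
7=7: mid=3
14>7: swap(3,7), hi=6 ⇒ [5,6,7,8,13,12,9,14,15,16,17]
8>7: swap(3,6), hi=5 ⇒ [5,6,7,9,13,12,8,14,15,16,17]
9>7: swap(3,5), hi=4 ⇒ [5,6,7,12,13,9,8,14,15,16,17]
12>7: swap(3,4), hi=3 ⇒ [5,6,7,13,12,9,8,14,15,16,17]
13>7: swap(3,3), hi=2 ⇒ [5,6,7,13,12,9,8,14,15,16,17]
done. lo=2 hi=2; v=[5,6,7,13,12,9,8,14,15,16,17]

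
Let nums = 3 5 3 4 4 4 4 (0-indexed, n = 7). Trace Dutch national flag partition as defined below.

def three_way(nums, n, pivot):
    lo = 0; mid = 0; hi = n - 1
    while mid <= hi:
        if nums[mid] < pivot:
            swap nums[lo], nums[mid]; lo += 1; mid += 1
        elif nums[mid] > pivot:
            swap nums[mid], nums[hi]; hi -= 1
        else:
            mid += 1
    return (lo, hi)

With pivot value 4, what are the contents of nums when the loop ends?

pivot = 4; lo=0, mid=0, hi=6
nums[mid]=3<4: swap nums[0],nums[0]; lo=1,mid=1 → 3 5 3 4 4 4 4
nums[mid]=5>4: swap nums[1],nums[6]; hi=5 → 3 4 3 4 4 4 5
nums[mid]=4=4: mid=2
nums[mid]=3<4: swap nums[1],nums[2]; lo=2,mid=3 → 3 3 4 4 4 4 5
nums[mid]=4=4: mid=4
nums[mid]=4=4: mid=5
nums[mid]=4=4: mid=6
end: lo=2, hi=5; nums = 3 3 4 4 4 4 5

3 3 4 4 4 4 5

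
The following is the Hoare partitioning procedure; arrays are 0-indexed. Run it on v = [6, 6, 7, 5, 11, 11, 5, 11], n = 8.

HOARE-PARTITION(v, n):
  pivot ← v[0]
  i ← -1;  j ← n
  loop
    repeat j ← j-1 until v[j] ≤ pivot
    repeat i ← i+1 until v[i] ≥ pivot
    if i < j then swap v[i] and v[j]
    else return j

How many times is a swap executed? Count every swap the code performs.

pivot = v[0] = 6; i = -1, j = 8
j→6 (v[6]=5≤6), i→0 (v[0]=6≥6); i<j, swap → [5, 6, 7, 5, 11, 11, 6, 11]
j→3 (v[3]=5≤6), i→1 (v[1]=6≥6); i<j, swap → [5, 5, 7, 6, 11, 11, 6, 11]
j→1, i→2; i≥j, return j=1. v = [5, 5, 7, 6, 11, 11, 6, 11]

2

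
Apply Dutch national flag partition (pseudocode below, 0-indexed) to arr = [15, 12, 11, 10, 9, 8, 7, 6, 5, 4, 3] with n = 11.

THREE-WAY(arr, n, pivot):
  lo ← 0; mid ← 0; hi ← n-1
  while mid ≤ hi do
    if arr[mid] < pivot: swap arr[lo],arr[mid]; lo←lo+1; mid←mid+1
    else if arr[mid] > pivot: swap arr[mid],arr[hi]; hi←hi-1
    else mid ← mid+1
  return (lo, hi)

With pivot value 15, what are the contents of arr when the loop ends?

lo=0 mid=0 hi=10
15=15: mid=1
12<15: swap(0,1), lo=1 mid=2 ⇒ [12, 15, 11, 10, 9, 8, 7, 6, 5, 4, 3]
11<15: swap(1,2), lo=2 mid=3 ⇒ [12, 11, 15, 10, 9, 8, 7, 6, 5, 4, 3]
10<15: swap(2,3), lo=3 mid=4 ⇒ [12, 11, 10, 15, 9, 8, 7, 6, 5, 4, 3]
9<15: swap(3,4), lo=4 mid=5 ⇒ [12, 11, 10, 9, 15, 8, 7, 6, 5, 4, 3]
8<15: swap(4,5), lo=5 mid=6 ⇒ [12, 11, 10, 9, 8, 15, 7, 6, 5, 4, 3]
7<15: swap(5,6), lo=6 mid=7 ⇒ [12, 11, 10, 9, 8, 7, 15, 6, 5, 4, 3]
6<15: swap(6,7), lo=7 mid=8 ⇒ [12, 11, 10, 9, 8, 7, 6, 15, 5, 4, 3]
5<15: swap(7,8), lo=8 mid=9 ⇒ [12, 11, 10, 9, 8, 7, 6, 5, 15, 4, 3]
4<15: swap(8,9), lo=9 mid=10 ⇒ [12, 11, 10, 9, 8, 7, 6, 5, 4, 15, 3]
3<15: swap(9,10), lo=10 mid=11 ⇒ [12, 11, 10, 9, 8, 7, 6, 5, 4, 3, 15]
done. lo=10 hi=10; arr=[12, 11, 10, 9, 8, 7, 6, 5, 4, 3, 15]

[12, 11, 10, 9, 8, 7, 6, 5, 4, 3, 15]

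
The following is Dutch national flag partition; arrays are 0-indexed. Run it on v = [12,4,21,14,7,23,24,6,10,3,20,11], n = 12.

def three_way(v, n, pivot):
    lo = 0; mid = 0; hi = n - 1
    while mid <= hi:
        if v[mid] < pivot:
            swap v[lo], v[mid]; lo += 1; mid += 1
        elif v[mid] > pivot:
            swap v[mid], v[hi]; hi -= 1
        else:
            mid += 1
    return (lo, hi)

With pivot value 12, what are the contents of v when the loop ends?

[4,11,3,7,10,6,12,24,23,20,14,21]

pivot = 12; lo=0, mid=0, hi=11
v[mid]=12=12: mid=1
v[mid]=4<12: swap v[0],v[1]; lo=1,mid=2 → [4,12,21,14,7,23,24,6,10,3,20,11]
v[mid]=21>12: swap v[2],v[11]; hi=10 → [4,12,11,14,7,23,24,6,10,3,20,21]
v[mid]=11<12: swap v[1],v[2]; lo=2,mid=3 → [4,11,12,14,7,23,24,6,10,3,20,21]
v[mid]=14>12: swap v[3],v[10]; hi=9 → [4,11,12,20,7,23,24,6,10,3,14,21]
v[mid]=20>12: swap v[3],v[9]; hi=8 → [4,11,12,3,7,23,24,6,10,20,14,21]
v[mid]=3<12: swap v[2],v[3]; lo=3,mid=4 → [4,11,3,12,7,23,24,6,10,20,14,21]
v[mid]=7<12: swap v[3],v[4]; lo=4,mid=5 → [4,11,3,7,12,23,24,6,10,20,14,21]
v[mid]=23>12: swap v[5],v[8]; hi=7 → [4,11,3,7,12,10,24,6,23,20,14,21]
v[mid]=10<12: swap v[4],v[5]; lo=5,mid=6 → [4,11,3,7,10,12,24,6,23,20,14,21]
v[mid]=24>12: swap v[6],v[7]; hi=6 → [4,11,3,7,10,12,6,24,23,20,14,21]
v[mid]=6<12: swap v[5],v[6]; lo=6,mid=7 → [4,11,3,7,10,6,12,24,23,20,14,21]
end: lo=6, hi=6; v = [4,11,3,7,10,6,12,24,23,20,14,21]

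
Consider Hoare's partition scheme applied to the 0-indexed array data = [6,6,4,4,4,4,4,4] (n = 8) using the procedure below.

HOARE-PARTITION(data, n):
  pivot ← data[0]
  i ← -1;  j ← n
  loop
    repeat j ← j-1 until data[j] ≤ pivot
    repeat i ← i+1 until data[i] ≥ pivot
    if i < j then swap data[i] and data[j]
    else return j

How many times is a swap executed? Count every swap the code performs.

2

pivot=6
j stops at 7 (4), i stops at 0 (6); swap ⇒ [4,6,4,4,4,4,4,6]
j stops at 6 (4), i stops at 1 (6); swap ⇒ [4,4,4,4,4,4,6,6]
j stops at 5, i stops at 6; i≥j ⇒ return 5. data=[4,4,4,4,4,4,6,6]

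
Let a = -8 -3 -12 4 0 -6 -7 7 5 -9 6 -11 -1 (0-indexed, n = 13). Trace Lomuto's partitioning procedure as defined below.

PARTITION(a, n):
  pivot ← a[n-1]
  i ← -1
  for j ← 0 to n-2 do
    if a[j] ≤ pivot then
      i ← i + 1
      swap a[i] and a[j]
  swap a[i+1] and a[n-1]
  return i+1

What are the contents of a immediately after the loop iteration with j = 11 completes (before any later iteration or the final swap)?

-8 -3 -12 -6 -7 -9 -11 7 5 4 6 0 -1

pivot = a[12] = -1; i = -1
j=0: a[0]=-8 ≤ -1 → i=0, swap a[0],a[0] (no change) → -8 -3 -12 4 0 -6 -7 7 5 -9 6 -11 -1
j=1: a[1]=-3 ≤ -1 → i=1, swap a[1],a[1] (no change) → -8 -3 -12 4 0 -6 -7 7 5 -9 6 -11 -1
j=2: a[2]=-12 ≤ -1 → i=2, swap a[2],a[2] (no change) → -8 -3 -12 4 0 -6 -7 7 5 -9 6 -11 -1
j=3: a[3]=4 > -1 → no swap
j=4: a[4]=0 > -1 → no swap
j=5: a[5]=-6 ≤ -1 → i=3, swap a[3],a[5] → -8 -3 -12 -6 0 4 -7 7 5 -9 6 -11 -1
j=6: a[6]=-7 ≤ -1 → i=4, swap a[4],a[6] → -8 -3 -12 -6 -7 4 0 7 5 -9 6 -11 -1
j=7: a[7]=7 > -1 → no swap
j=8: a[8]=5 > -1 → no swap
j=9: a[9]=-9 ≤ -1 → i=5, swap a[5],a[9] → -8 -3 -12 -6 -7 -9 0 7 5 4 6 -11 -1
j=10: a[10]=6 > -1 → no swap
j=11: a[11]=-11 ≤ -1 → i=6, swap a[6],a[11] → -8 -3 -12 -6 -7 -9 -11 7 5 4 6 0 -1
(after j=11) a = -8 -3 -12 -6 -7 -9 -11 7 5 4 6 0 -1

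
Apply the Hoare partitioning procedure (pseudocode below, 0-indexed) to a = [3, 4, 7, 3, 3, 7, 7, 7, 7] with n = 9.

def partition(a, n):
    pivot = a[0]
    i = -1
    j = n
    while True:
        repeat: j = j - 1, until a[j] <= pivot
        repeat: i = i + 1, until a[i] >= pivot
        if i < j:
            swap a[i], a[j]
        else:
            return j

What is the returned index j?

1

pivot=3
j stops at 4 (3), i stops at 0 (3); swap ⇒ [3, 4, 7, 3, 3, 7, 7, 7, 7]
j stops at 3 (3), i stops at 1 (4); swap ⇒ [3, 3, 7, 4, 3, 7, 7, 7, 7]
j stops at 1, i stops at 2; i≥j ⇒ return 1. a=[3, 3, 7, 4, 3, 7, 7, 7, 7]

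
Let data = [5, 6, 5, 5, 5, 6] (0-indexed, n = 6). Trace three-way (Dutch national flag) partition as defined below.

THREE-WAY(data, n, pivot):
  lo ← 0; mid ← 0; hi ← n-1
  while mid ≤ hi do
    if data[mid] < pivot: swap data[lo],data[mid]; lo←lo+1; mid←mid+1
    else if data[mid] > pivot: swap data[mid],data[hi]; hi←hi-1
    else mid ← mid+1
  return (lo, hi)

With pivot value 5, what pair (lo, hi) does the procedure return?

(0, 3)

lo=0 mid=0 hi=5
5=5: mid=1
6>5: swap(1,5), hi=4 ⇒ [5, 6, 5, 5, 5, 6]
6>5: swap(1,4), hi=3 ⇒ [5, 5, 5, 5, 6, 6]
5=5: mid=2
5=5: mid=3
5=5: mid=4
done. lo=0 hi=3; data=[5, 5, 5, 5, 6, 6]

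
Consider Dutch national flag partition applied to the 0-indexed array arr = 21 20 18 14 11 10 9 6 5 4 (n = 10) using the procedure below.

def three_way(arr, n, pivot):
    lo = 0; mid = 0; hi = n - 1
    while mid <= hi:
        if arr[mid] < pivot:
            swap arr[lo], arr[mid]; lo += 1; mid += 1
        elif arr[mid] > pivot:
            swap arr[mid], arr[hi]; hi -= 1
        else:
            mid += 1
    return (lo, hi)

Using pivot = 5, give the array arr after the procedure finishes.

pivot = 5; lo=0, mid=0, hi=9
arr[mid]=21>5: swap arr[0],arr[9]; hi=8 → 4 20 18 14 11 10 9 6 5 21
arr[mid]=4<5: swap arr[0],arr[0]; lo=1,mid=1 → 4 20 18 14 11 10 9 6 5 21
arr[mid]=20>5: swap arr[1],arr[8]; hi=7 → 4 5 18 14 11 10 9 6 20 21
arr[mid]=5=5: mid=2
arr[mid]=18>5: swap arr[2],arr[7]; hi=6 → 4 5 6 14 11 10 9 18 20 21
arr[mid]=6>5: swap arr[2],arr[6]; hi=5 → 4 5 9 14 11 10 6 18 20 21
arr[mid]=9>5: swap arr[2],arr[5]; hi=4 → 4 5 10 14 11 9 6 18 20 21
arr[mid]=10>5: swap arr[2],arr[4]; hi=3 → 4 5 11 14 10 9 6 18 20 21
arr[mid]=11>5: swap arr[2],arr[3]; hi=2 → 4 5 14 11 10 9 6 18 20 21
arr[mid]=14>5: swap arr[2],arr[2]; hi=1 → 4 5 14 11 10 9 6 18 20 21
end: lo=1, hi=1; arr = 4 5 14 11 10 9 6 18 20 21

4 5 14 11 10 9 6 18 20 21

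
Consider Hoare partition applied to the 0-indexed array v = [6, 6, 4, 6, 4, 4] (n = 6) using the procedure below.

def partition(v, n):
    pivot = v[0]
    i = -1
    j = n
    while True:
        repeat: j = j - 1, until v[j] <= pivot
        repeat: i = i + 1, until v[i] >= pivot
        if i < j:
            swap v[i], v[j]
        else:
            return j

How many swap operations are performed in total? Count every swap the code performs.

2

pivot=6
j stops at 5 (4), i stops at 0 (6); swap ⇒ [4, 6, 4, 6, 4, 6]
j stops at 4 (4), i stops at 1 (6); swap ⇒ [4, 4, 4, 6, 6, 6]
j stops at 3, i stops at 3; i≥j ⇒ return 3. v=[4, 4, 4, 6, 6, 6]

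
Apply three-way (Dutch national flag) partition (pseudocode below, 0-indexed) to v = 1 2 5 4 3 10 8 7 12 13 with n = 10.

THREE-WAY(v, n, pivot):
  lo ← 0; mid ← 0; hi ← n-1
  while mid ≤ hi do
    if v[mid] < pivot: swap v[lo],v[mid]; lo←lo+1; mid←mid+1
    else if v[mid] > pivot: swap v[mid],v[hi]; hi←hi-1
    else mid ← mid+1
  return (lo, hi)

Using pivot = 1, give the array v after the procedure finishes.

1 5 4 3 10 8 7 12 13 2

pivot = 1; lo=0, mid=0, hi=9
v[mid]=1=1: mid=1
v[mid]=2>1: swap v[1],v[9]; hi=8 → 1 13 5 4 3 10 8 7 12 2
v[mid]=13>1: swap v[1],v[8]; hi=7 → 1 12 5 4 3 10 8 7 13 2
v[mid]=12>1: swap v[1],v[7]; hi=6 → 1 7 5 4 3 10 8 12 13 2
v[mid]=7>1: swap v[1],v[6]; hi=5 → 1 8 5 4 3 10 7 12 13 2
v[mid]=8>1: swap v[1],v[5]; hi=4 → 1 10 5 4 3 8 7 12 13 2
v[mid]=10>1: swap v[1],v[4]; hi=3 → 1 3 5 4 10 8 7 12 13 2
v[mid]=3>1: swap v[1],v[3]; hi=2 → 1 4 5 3 10 8 7 12 13 2
v[mid]=4>1: swap v[1],v[2]; hi=1 → 1 5 4 3 10 8 7 12 13 2
v[mid]=5>1: swap v[1],v[1]; hi=0 → 1 5 4 3 10 8 7 12 13 2
end: lo=0, hi=0; v = 1 5 4 3 10 8 7 12 13 2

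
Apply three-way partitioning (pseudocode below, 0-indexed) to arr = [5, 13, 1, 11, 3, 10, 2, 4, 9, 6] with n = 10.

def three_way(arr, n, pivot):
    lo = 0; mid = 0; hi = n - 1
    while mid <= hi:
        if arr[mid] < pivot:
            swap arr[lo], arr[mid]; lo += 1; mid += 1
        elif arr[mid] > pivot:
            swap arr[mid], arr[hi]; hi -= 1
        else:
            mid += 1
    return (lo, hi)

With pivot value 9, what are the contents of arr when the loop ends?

[5, 6, 1, 3, 4, 2, 9, 10, 11, 13]

pivot = 9; lo=0, mid=0, hi=9
arr[mid]=5<9: swap arr[0],arr[0]; lo=1,mid=1 → [5, 13, 1, 11, 3, 10, 2, 4, 9, 6]
arr[mid]=13>9: swap arr[1],arr[9]; hi=8 → [5, 6, 1, 11, 3, 10, 2, 4, 9, 13]
arr[mid]=6<9: swap arr[1],arr[1]; lo=2,mid=2 → [5, 6, 1, 11, 3, 10, 2, 4, 9, 13]
arr[mid]=1<9: swap arr[2],arr[2]; lo=3,mid=3 → [5, 6, 1, 11, 3, 10, 2, 4, 9, 13]
arr[mid]=11>9: swap arr[3],arr[8]; hi=7 → [5, 6, 1, 9, 3, 10, 2, 4, 11, 13]
arr[mid]=9=9: mid=4
arr[mid]=3<9: swap arr[3],arr[4]; lo=4,mid=5 → [5, 6, 1, 3, 9, 10, 2, 4, 11, 13]
arr[mid]=10>9: swap arr[5],arr[7]; hi=6 → [5, 6, 1, 3, 9, 4, 2, 10, 11, 13]
arr[mid]=4<9: swap arr[4],arr[5]; lo=5,mid=6 → [5, 6, 1, 3, 4, 9, 2, 10, 11, 13]
arr[mid]=2<9: swap arr[5],arr[6]; lo=6,mid=7 → [5, 6, 1, 3, 4, 2, 9, 10, 11, 13]
end: lo=6, hi=6; arr = [5, 6, 1, 3, 4, 2, 9, 10, 11, 13]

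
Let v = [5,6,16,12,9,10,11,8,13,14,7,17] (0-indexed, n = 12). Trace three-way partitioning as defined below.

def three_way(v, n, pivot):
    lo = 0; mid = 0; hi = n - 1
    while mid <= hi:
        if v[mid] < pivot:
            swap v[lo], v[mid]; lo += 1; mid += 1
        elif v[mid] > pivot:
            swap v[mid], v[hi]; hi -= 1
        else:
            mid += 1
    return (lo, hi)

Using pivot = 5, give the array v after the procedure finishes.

[5,16,12,9,10,11,8,13,14,7,17,6]

lo=0 mid=0 hi=11
5=5: mid=1
6>5: swap(1,11), hi=10 ⇒ [5,17,16,12,9,10,11,8,13,14,7,6]
17>5: swap(1,10), hi=9 ⇒ [5,7,16,12,9,10,11,8,13,14,17,6]
7>5: swap(1,9), hi=8 ⇒ [5,14,16,12,9,10,11,8,13,7,17,6]
14>5: swap(1,8), hi=7 ⇒ [5,13,16,12,9,10,11,8,14,7,17,6]
13>5: swap(1,7), hi=6 ⇒ [5,8,16,12,9,10,11,13,14,7,17,6]
8>5: swap(1,6), hi=5 ⇒ [5,11,16,12,9,10,8,13,14,7,17,6]
11>5: swap(1,5), hi=4 ⇒ [5,10,16,12,9,11,8,13,14,7,17,6]
10>5: swap(1,4), hi=3 ⇒ [5,9,16,12,10,11,8,13,14,7,17,6]
9>5: swap(1,3), hi=2 ⇒ [5,12,16,9,10,11,8,13,14,7,17,6]
12>5: swap(1,2), hi=1 ⇒ [5,16,12,9,10,11,8,13,14,7,17,6]
16>5: swap(1,1), hi=0 ⇒ [5,16,12,9,10,11,8,13,14,7,17,6]
done. lo=0 hi=0; v=[5,16,12,9,10,11,8,13,14,7,17,6]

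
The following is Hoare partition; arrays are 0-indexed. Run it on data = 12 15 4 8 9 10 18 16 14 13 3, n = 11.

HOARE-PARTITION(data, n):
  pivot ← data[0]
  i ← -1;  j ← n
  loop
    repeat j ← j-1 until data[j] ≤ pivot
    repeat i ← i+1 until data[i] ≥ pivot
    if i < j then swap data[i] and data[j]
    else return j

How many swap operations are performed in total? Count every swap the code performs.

2

pivot = data[0] = 12; i = -1, j = 11
j→10 (data[10]=3≤12), i→0 (data[0]=12≥12); i<j, swap → 3 15 4 8 9 10 18 16 14 13 12
j→5 (data[5]=10≤12), i→1 (data[1]=15≥12); i<j, swap → 3 10 4 8 9 15 18 16 14 13 12
j→4, i→5; i≥j, return j=4. data = 3 10 4 8 9 15 18 16 14 13 12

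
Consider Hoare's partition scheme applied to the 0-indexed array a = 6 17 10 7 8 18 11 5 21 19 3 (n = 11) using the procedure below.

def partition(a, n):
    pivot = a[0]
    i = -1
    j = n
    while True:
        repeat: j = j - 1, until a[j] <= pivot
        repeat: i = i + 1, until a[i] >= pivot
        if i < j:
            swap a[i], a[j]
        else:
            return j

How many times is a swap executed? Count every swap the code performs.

pivot = a[0] = 6; i = -1, j = 11
j→10 (a[10]=3≤6), i→0 (a[0]=6≥6); i<j, swap → 3 17 10 7 8 18 11 5 21 19 6
j→7 (a[7]=5≤6), i→1 (a[1]=17≥6); i<j, swap → 3 5 10 7 8 18 11 17 21 19 6
j→1, i→2; i≥j, return j=1. a = 3 5 10 7 8 18 11 17 21 19 6

2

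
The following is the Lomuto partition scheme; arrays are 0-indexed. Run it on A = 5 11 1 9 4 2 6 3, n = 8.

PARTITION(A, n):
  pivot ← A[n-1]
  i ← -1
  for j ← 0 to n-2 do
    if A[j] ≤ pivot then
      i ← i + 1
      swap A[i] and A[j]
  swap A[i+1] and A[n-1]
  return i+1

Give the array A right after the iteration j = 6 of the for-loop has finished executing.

pivot = A[7] = 3; i = -1
j=0: A[0]=5 > 3 → no swap
j=1: A[1]=11 > 3 → no swap
j=2: A[2]=1 ≤ 3 → i=0, swap A[0],A[2] → 1 11 5 9 4 2 6 3
j=3: A[3]=9 > 3 → no swap
j=4: A[4]=4 > 3 → no swap
j=5: A[5]=2 ≤ 3 → i=1, swap A[1],A[5] → 1 2 5 9 4 11 6 3
j=6: A[6]=6 > 3 → no swap
(after j=6) A = 1 2 5 9 4 11 6 3

1 2 5 9 4 11 6 3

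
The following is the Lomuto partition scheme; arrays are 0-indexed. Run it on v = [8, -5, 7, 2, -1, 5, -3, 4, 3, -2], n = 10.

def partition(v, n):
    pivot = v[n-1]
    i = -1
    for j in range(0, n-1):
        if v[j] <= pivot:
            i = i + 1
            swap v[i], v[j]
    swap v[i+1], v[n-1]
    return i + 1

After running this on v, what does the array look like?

[-5, -3, -2, 2, -1, 5, 8, 4, 3, 7]

pivot=-2, i=-1
j=0: 8>-2, skip
j=1: -5≤-2, i=0, swap(0,1) ⇒ [-5, 8, 7, 2, -1, 5, -3, 4, 3, -2]
j=2: 7>-2, skip
j=3: 2>-2, skip
j=4: -1>-2, skip
j=5: 5>-2, skip
j=6: -3≤-2, i=1, swap(1,6) ⇒ [-5, -3, 7, 2, -1, 5, 8, 4, 3, -2]
j=7: 4>-2, skip
j=8: 3>-2, skip
swap(2,9) ⇒ [-5, -3, -2, 2, -1, 5, 8, 4, 3, 7]; return 2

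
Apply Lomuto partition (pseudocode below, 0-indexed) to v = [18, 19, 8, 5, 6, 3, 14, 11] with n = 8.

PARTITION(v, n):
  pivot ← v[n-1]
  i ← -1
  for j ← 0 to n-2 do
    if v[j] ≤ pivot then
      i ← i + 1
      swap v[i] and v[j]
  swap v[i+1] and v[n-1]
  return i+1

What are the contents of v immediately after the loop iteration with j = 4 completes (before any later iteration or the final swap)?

pivot=11, i=-1
j=0: 18>11, skip
j=1: 19>11, skip
j=2: 8≤11, i=0, swap(0,2) ⇒ [8, 19, 18, 5, 6, 3, 14, 11]
j=3: 5≤11, i=1, swap(1,3) ⇒ [8, 5, 18, 19, 6, 3, 14, 11]
j=4: 6≤11, i=2, swap(2,4) ⇒ [8, 5, 6, 19, 18, 3, 14, 11]
(after j=4) v = [8, 5, 6, 19, 18, 3, 14, 11]

[8, 5, 6, 19, 18, 3, 14, 11]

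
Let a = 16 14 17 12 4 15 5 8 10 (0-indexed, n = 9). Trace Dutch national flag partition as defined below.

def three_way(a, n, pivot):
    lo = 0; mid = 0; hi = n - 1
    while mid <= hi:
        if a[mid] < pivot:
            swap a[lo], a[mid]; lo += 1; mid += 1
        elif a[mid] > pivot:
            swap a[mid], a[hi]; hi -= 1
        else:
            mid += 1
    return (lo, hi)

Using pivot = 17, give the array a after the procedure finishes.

16 14 12 4 15 5 8 10 17

lo=0 mid=0 hi=8
16<17: swap(0,0), lo=1 mid=1 ⇒ 16 14 17 12 4 15 5 8 10
14<17: swap(1,1), lo=2 mid=2 ⇒ 16 14 17 12 4 15 5 8 10
17=17: mid=3
12<17: swap(2,3), lo=3 mid=4 ⇒ 16 14 12 17 4 15 5 8 10
4<17: swap(3,4), lo=4 mid=5 ⇒ 16 14 12 4 17 15 5 8 10
15<17: swap(4,5), lo=5 mid=6 ⇒ 16 14 12 4 15 17 5 8 10
5<17: swap(5,6), lo=6 mid=7 ⇒ 16 14 12 4 15 5 17 8 10
8<17: swap(6,7), lo=7 mid=8 ⇒ 16 14 12 4 15 5 8 17 10
10<17: swap(7,8), lo=8 mid=9 ⇒ 16 14 12 4 15 5 8 10 17
done. lo=8 hi=8; a=16 14 12 4 15 5 8 10 17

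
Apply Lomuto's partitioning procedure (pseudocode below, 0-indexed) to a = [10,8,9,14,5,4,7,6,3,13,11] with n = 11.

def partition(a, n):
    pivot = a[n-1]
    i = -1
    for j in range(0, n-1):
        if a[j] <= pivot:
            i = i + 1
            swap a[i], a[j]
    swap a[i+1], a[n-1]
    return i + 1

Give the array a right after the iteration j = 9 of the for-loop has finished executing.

pivot = a[10] = 11; i = -1
j=0: a[0]=10 ≤ 11 → i=0, swap a[0],a[0] (no change) → [10,8,9,14,5,4,7,6,3,13,11]
j=1: a[1]=8 ≤ 11 → i=1, swap a[1],a[1] (no change) → [10,8,9,14,5,4,7,6,3,13,11]
j=2: a[2]=9 ≤ 11 → i=2, swap a[2],a[2] (no change) → [10,8,9,14,5,4,7,6,3,13,11]
j=3: a[3]=14 > 11 → no swap
j=4: a[4]=5 ≤ 11 → i=3, swap a[3],a[4] → [10,8,9,5,14,4,7,6,3,13,11]
j=5: a[5]=4 ≤ 11 → i=4, swap a[4],a[5] → [10,8,9,5,4,14,7,6,3,13,11]
j=6: a[6]=7 ≤ 11 → i=5, swap a[5],a[6] → [10,8,9,5,4,7,14,6,3,13,11]
j=7: a[7]=6 ≤ 11 → i=6, swap a[6],a[7] → [10,8,9,5,4,7,6,14,3,13,11]
j=8: a[8]=3 ≤ 11 → i=7, swap a[7],a[8] → [10,8,9,5,4,7,6,3,14,13,11]
j=9: a[9]=13 > 11 → no swap
(after j=9) a = [10,8,9,5,4,7,6,3,14,13,11]

[10,8,9,5,4,7,6,3,14,13,11]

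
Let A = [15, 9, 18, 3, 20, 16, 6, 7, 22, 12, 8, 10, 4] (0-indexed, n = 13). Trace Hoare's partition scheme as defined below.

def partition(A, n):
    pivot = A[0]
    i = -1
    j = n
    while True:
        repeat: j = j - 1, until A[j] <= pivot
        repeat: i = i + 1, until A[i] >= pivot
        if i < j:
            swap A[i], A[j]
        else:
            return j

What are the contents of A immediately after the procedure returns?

pivot = A[0] = 15; i = -1, j = 13
j→12 (A[12]=4≤15), i→0 (A[0]=15≥15); i<j, swap → [4, 9, 18, 3, 20, 16, 6, 7, 22, 12, 8, 10, 15]
j→11 (A[11]=10≤15), i→2 (A[2]=18≥15); i<j, swap → [4, 9, 10, 3, 20, 16, 6, 7, 22, 12, 8, 18, 15]
j→10 (A[10]=8≤15), i→4 (A[4]=20≥15); i<j, swap → [4, 9, 10, 3, 8, 16, 6, 7, 22, 12, 20, 18, 15]
j→9 (A[9]=12≤15), i→5 (A[5]=16≥15); i<j, swap → [4, 9, 10, 3, 8, 12, 6, 7, 22, 16, 20, 18, 15]
j→7, i→8; i≥j, return j=7. A = [4, 9, 10, 3, 8, 12, 6, 7, 22, 16, 20, 18, 15]

[4, 9, 10, 3, 8, 12, 6, 7, 22, 16, 20, 18, 15]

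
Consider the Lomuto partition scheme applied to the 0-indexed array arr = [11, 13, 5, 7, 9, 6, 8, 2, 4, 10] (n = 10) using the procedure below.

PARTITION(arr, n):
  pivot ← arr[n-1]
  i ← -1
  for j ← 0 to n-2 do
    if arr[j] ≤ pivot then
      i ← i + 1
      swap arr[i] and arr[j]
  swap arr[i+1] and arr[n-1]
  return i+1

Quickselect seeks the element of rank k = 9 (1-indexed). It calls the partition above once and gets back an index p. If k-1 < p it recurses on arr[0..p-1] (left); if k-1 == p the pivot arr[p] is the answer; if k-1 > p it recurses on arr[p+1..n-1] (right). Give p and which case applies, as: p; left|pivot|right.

pivot = arr[9] = 10; i = -1
j=0: arr[0]=11 > 10 → no swap
j=1: arr[1]=13 > 10 → no swap
j=2: arr[2]=5 ≤ 10 → i=0, swap arr[0],arr[2] → [5, 13, 11, 7, 9, 6, 8, 2, 4, 10]
j=3: arr[3]=7 ≤ 10 → i=1, swap arr[1],arr[3] → [5, 7, 11, 13, 9, 6, 8, 2, 4, 10]
j=4: arr[4]=9 ≤ 10 → i=2, swap arr[2],arr[4] → [5, 7, 9, 13, 11, 6, 8, 2, 4, 10]
j=5: arr[5]=6 ≤ 10 → i=3, swap arr[3],arr[5] → [5, 7, 9, 6, 11, 13, 8, 2, 4, 10]
j=6: arr[6]=8 ≤ 10 → i=4, swap arr[4],arr[6] → [5, 7, 9, 6, 8, 13, 11, 2, 4, 10]
j=7: arr[7]=2 ≤ 10 → i=5, swap arr[5],arr[7] → [5, 7, 9, 6, 8, 2, 11, 13, 4, 10]
j=8: arr[8]=4 ≤ 10 → i=6, swap arr[6],arr[8] → [5, 7, 9, 6, 8, 2, 4, 13, 11, 10]
final swap arr[7],arr[9] → [5, 7, 9, 6, 8, 2, 4, 10, 11, 13]; return 7
p = 7; k-1 = 8 > 7 ⇒ right

7; right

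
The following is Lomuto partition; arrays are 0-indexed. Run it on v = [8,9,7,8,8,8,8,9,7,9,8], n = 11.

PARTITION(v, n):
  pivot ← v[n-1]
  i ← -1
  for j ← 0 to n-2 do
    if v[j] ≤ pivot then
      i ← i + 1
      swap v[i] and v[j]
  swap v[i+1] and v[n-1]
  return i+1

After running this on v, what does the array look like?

pivot=8, i=-1
j=0: 8≤8, i=0, swap(0,0) ⇒ [8,9,7,8,8,8,8,9,7,9,8]
j=1: 9>8, skip
j=2: 7≤8, i=1, swap(1,2) ⇒ [8,7,9,8,8,8,8,9,7,9,8]
j=3: 8≤8, i=2, swap(2,3) ⇒ [8,7,8,9,8,8,8,9,7,9,8]
j=4: 8≤8, i=3, swap(3,4) ⇒ [8,7,8,8,9,8,8,9,7,9,8]
j=5: 8≤8, i=4, swap(4,5) ⇒ [8,7,8,8,8,9,8,9,7,9,8]
j=6: 8≤8, i=5, swap(5,6) ⇒ [8,7,8,8,8,8,9,9,7,9,8]
j=7: 9>8, skip
j=8: 7≤8, i=6, swap(6,8) ⇒ [8,7,8,8,8,8,7,9,9,9,8]
j=9: 9>8, skip
swap(7,10) ⇒ [8,7,8,8,8,8,7,8,9,9,9]; return 7

[8,7,8,8,8,8,7,8,9,9,9]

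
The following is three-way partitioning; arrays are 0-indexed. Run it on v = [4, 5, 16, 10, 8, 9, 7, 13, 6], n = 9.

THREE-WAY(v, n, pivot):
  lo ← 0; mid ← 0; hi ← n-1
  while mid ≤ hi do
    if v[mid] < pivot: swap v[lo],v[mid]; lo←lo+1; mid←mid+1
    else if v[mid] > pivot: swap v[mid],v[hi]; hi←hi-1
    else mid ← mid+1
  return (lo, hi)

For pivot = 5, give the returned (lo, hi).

pivot = 5; lo=0, mid=0, hi=8
v[mid]=4<5: swap v[0],v[0]; lo=1,mid=1 → [4, 5, 16, 10, 8, 9, 7, 13, 6]
v[mid]=5=5: mid=2
v[mid]=16>5: swap v[2],v[8]; hi=7 → [4, 5, 6, 10, 8, 9, 7, 13, 16]
v[mid]=6>5: swap v[2],v[7]; hi=6 → [4, 5, 13, 10, 8, 9, 7, 6, 16]
v[mid]=13>5: swap v[2],v[6]; hi=5 → [4, 5, 7, 10, 8, 9, 13, 6, 16]
v[mid]=7>5: swap v[2],v[5]; hi=4 → [4, 5, 9, 10, 8, 7, 13, 6, 16]
v[mid]=9>5: swap v[2],v[4]; hi=3 → [4, 5, 8, 10, 9, 7, 13, 6, 16]
v[mid]=8>5: swap v[2],v[3]; hi=2 → [4, 5, 10, 8, 9, 7, 13, 6, 16]
v[mid]=10>5: swap v[2],v[2]; hi=1 → [4, 5, 10, 8, 9, 7, 13, 6, 16]
end: lo=1, hi=1; v = [4, 5, 10, 8, 9, 7, 13, 6, 16]

(1, 1)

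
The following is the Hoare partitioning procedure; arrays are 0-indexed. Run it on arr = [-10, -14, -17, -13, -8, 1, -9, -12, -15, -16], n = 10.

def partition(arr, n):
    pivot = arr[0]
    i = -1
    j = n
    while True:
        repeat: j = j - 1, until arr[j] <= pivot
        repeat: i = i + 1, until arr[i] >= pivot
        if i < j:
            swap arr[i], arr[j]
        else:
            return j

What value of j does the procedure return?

5

pivot = arr[0] = -10; i = -1, j = 10
j→9 (arr[9]=-16≤-10), i→0 (arr[0]=-10≥-10); i<j, swap → [-16, -14, -17, -13, -8, 1, -9, -12, -15, -10]
j→8 (arr[8]=-15≤-10), i→4 (arr[4]=-8≥-10); i<j, swap → [-16, -14, -17, -13, -15, 1, -9, -12, -8, -10]
j→7 (arr[7]=-12≤-10), i→5 (arr[5]=1≥-10); i<j, swap → [-16, -14, -17, -13, -15, -12, -9, 1, -8, -10]
j→5, i→6; i≥j, return j=5. arr = [-16, -14, -17, -13, -15, -12, -9, 1, -8, -10]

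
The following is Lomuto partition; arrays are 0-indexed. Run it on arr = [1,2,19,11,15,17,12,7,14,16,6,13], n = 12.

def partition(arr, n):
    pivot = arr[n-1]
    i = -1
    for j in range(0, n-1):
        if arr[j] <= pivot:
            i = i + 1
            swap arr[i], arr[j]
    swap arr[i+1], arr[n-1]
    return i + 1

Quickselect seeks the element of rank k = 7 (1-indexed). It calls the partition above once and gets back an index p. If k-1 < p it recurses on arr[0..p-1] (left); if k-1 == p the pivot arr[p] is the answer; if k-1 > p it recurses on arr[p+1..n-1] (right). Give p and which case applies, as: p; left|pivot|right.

pivot = arr[11] = 13; i = -1
j=0: arr[0]=1 ≤ 13 → i=0, swap arr[0],arr[0] (no change) → [1,2,19,11,15,17,12,7,14,16,6,13]
j=1: arr[1]=2 ≤ 13 → i=1, swap arr[1],arr[1] (no change) → [1,2,19,11,15,17,12,7,14,16,6,13]
j=2: arr[2]=19 > 13 → no swap
j=3: arr[3]=11 ≤ 13 → i=2, swap arr[2],arr[3] → [1,2,11,19,15,17,12,7,14,16,6,13]
j=4: arr[4]=15 > 13 → no swap
j=5: arr[5]=17 > 13 → no swap
j=6: arr[6]=12 ≤ 13 → i=3, swap arr[3],arr[6] → [1,2,11,12,15,17,19,7,14,16,6,13]
j=7: arr[7]=7 ≤ 13 → i=4, swap arr[4],arr[7] → [1,2,11,12,7,17,19,15,14,16,6,13]
j=8: arr[8]=14 > 13 → no swap
j=9: arr[9]=16 > 13 → no swap
j=10: arr[10]=6 ≤ 13 → i=5, swap arr[5],arr[10] → [1,2,11,12,7,6,19,15,14,16,17,13]
final swap arr[6],arr[11] → [1,2,11,12,7,6,13,15,14,16,17,19]; return 6
p = 6; k-1 = 6 == 6 ⇒ pivot

6; pivot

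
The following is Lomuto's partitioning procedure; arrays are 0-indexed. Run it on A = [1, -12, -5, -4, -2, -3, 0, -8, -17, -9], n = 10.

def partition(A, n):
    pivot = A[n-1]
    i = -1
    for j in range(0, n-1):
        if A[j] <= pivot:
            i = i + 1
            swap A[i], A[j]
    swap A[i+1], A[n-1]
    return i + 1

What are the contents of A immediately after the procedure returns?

pivot=-9, i=-1
j=0: 1>-9, skip
j=1: -12≤-9, i=0, swap(0,1) ⇒ [-12, 1, -5, -4, -2, -3, 0, -8, -17, -9]
j=2: -5>-9, skip
j=3: -4>-9, skip
j=4: -2>-9, skip
j=5: -3>-9, skip
j=6: 0>-9, skip
j=7: -8>-9, skip
j=8: -17≤-9, i=1, swap(1,8) ⇒ [-12, -17, -5, -4, -2, -3, 0, -8, 1, -9]
swap(2,9) ⇒ [-12, -17, -9, -4, -2, -3, 0, -8, 1, -5]; return 2

[-12, -17, -9, -4, -2, -3, 0, -8, 1, -5]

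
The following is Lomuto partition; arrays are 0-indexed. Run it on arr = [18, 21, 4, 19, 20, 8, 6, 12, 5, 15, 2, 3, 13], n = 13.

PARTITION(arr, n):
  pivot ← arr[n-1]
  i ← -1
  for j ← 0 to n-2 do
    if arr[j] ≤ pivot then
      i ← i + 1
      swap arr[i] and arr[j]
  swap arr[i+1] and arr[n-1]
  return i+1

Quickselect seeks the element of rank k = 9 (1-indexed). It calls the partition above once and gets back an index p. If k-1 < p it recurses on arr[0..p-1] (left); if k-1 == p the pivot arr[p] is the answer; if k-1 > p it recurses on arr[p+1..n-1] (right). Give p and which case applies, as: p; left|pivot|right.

pivot = arr[12] = 13; i = -1
j=0: arr[0]=18 > 13 → no swap
j=1: arr[1]=21 > 13 → no swap
j=2: arr[2]=4 ≤ 13 → i=0, swap arr[0],arr[2] → [4, 21, 18, 19, 20, 8, 6, 12, 5, 15, 2, 3, 13]
j=3: arr[3]=19 > 13 → no swap
j=4: arr[4]=20 > 13 → no swap
j=5: arr[5]=8 ≤ 13 → i=1, swap arr[1],arr[5] → [4, 8, 18, 19, 20, 21, 6, 12, 5, 15, 2, 3, 13]
j=6: arr[6]=6 ≤ 13 → i=2, swap arr[2],arr[6] → [4, 8, 6, 19, 20, 21, 18, 12, 5, 15, 2, 3, 13]
j=7: arr[7]=12 ≤ 13 → i=3, swap arr[3],arr[7] → [4, 8, 6, 12, 20, 21, 18, 19, 5, 15, 2, 3, 13]
j=8: arr[8]=5 ≤ 13 → i=4, swap arr[4],arr[8] → [4, 8, 6, 12, 5, 21, 18, 19, 20, 15, 2, 3, 13]
j=9: arr[9]=15 > 13 → no swap
j=10: arr[10]=2 ≤ 13 → i=5, swap arr[5],arr[10] → [4, 8, 6, 12, 5, 2, 18, 19, 20, 15, 21, 3, 13]
j=11: arr[11]=3 ≤ 13 → i=6, swap arr[6],arr[11] → [4, 8, 6, 12, 5, 2, 3, 19, 20, 15, 21, 18, 13]
final swap arr[7],arr[12] → [4, 8, 6, 12, 5, 2, 3, 13, 20, 15, 21, 18, 19]; return 7
p = 7; k-1 = 8 > 7 ⇒ right

7; right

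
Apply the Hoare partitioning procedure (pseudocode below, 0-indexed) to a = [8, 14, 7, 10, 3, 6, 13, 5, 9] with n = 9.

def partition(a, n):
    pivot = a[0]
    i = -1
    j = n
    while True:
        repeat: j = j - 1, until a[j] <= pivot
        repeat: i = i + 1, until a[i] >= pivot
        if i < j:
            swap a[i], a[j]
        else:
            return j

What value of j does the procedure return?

pivot = a[0] = 8; i = -1, j = 9
j→7 (a[7]=5≤8), i→0 (a[0]=8≥8); i<j, swap → [5, 14, 7, 10, 3, 6, 13, 8, 9]
j→5 (a[5]=6≤8), i→1 (a[1]=14≥8); i<j, swap → [5, 6, 7, 10, 3, 14, 13, 8, 9]
j→4 (a[4]=3≤8), i→3 (a[3]=10≥8); i<j, swap → [5, 6, 7, 3, 10, 14, 13, 8, 9]
j→3, i→4; i≥j, return j=3. a = [5, 6, 7, 3, 10, 14, 13, 8, 9]

3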